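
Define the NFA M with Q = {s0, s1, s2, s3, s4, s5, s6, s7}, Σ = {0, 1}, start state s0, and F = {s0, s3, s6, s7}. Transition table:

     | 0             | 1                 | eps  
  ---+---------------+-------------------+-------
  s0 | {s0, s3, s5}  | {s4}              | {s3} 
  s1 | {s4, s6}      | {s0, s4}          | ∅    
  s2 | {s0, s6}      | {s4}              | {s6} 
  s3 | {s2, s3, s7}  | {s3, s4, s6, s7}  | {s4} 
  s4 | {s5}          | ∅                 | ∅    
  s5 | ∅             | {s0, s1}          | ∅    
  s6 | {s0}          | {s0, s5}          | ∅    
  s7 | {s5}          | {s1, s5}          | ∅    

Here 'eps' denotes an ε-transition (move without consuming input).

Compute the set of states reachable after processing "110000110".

{s0, s2, s3, s4, s5, s6, s7}

Start: ε-closure({s0}) = {s0, s3, s4}.
Read '1': s0→{s4}, s3→{s3, s4, s6, s7}, s4→∅; now {s3, s4, s6, s7}.
Read '1': s3→{s3, s4, s6, s7}, s4→∅, s6→{s0, s5}, s7→{s1, s5}; now {s0, s1, s3, s4, s5, s6, s7}.
Read '0': s0→{s0, s3, s5}, s1→{s4, s6}, s3→{s2, s3, s7}, s4→{s5}, s5→∅, s6→{s0}, s7→{s5}; now {s0, s2, s3, s4, s5, s6, s7}.
Read '0': s0→{s0, s3, s5}, s2→{s0, s6}, s3→{s2, s3, s7}, s4→{s5}, s5→∅, s6→{s0}, s7→{s5}; union {s0, s2, s3, s5, s6, s7}; ε-closure = {s0, s2, s3, s4, s5, s6, s7}.
Read '0': s0→{s0, s3, s5}, s2→{s0, s6}, s3→{s2, s3, s7}, s4→{s5}, s5→∅, s6→{s0}, s7→{s5}; union {s0, s2, s3, s5, s6, s7}; ε-closure = {s0, s2, s3, s4, s5, s6, s7}.
Read '0': s0→{s0, s3, s5}, s2→{s0, s6}, s3→{s2, s3, s7}, s4→{s5}, s5→∅, s6→{s0}, s7→{s5}; union {s0, s2, s3, s5, s6, s7}; ε-closure = {s0, s2, s3, s4, s5, s6, s7}.
Read '1': s0→{s4}, s2→{s4}, s3→{s3, s4, s6, s7}, s4→∅, s5→{s0, s1}, s6→{s0, s5}, s7→{s1, s5}; now {s0, s1, s3, s4, s5, s6, s7}.
Read '1': s0→{s4}, s1→{s0, s4}, s3→{s3, s4, s6, s7}, s4→∅, s5→{s0, s1}, s6→{s0, s5}, s7→{s1, s5}; now {s0, s1, s3, s4, s5, s6, s7}.
Read '0': s0→{s0, s3, s5}, s1→{s4, s6}, s3→{s2, s3, s7}, s4→{s5}, s5→∅, s6→{s0}, s7→{s5}; now {s0, s2, s3, s4, s5, s6, s7}.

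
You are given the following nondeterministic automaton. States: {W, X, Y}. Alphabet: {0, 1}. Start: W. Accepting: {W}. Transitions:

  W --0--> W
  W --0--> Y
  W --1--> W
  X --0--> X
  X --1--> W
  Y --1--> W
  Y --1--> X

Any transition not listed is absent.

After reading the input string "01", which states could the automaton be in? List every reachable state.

Start in {W}.
Read '0': {W} → {W, Y}.
Read '1': {W, Y} → {W, X}.

{W, X}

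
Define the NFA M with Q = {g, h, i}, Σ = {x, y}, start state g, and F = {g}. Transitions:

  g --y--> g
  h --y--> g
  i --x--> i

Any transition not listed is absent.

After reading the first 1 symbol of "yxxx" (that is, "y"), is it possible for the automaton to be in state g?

Yes

Start in {g}.
Read 'y': g→{g}; now {g}.
State g is in {g}.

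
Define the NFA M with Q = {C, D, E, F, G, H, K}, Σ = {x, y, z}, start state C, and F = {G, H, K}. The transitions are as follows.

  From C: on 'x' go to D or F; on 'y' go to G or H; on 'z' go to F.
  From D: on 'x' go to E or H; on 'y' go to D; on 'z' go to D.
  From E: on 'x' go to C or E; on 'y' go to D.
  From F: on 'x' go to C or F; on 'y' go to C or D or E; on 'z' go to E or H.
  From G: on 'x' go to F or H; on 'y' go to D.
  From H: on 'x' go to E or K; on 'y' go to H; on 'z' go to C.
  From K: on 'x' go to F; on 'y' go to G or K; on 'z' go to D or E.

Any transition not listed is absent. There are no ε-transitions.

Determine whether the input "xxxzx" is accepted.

Start in {C}.
Read 'x': C→{D, F}; now {D, F}.
Read 'x': D→{E, H}, F→{C, F}; now {C, E, F, H}.
Read 'x': C→{D, F}, E→{C, E}, F→{C, F}, H→{E, K}; now {C, D, E, F, K}.
Read 'z': C→{F}, D→{D}, E→∅, F→{E, H}, K→{D, E}; now {D, E, F, H}.
Read 'x': D→{E, H}, E→{C, E}, F→{C, F}, H→{E, K}; now {C, E, F, H, K}.
The final set {C, E, F, H, K} contains the accepting states H, K.

Yes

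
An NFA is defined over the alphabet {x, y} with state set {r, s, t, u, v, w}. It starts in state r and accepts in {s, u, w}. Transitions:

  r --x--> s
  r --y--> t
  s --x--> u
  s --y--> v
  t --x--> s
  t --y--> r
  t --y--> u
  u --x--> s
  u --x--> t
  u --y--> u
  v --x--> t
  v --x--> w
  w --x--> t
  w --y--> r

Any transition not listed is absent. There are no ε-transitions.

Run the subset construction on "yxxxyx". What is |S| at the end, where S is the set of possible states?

Start in {r}.
Read 'y': {r} → {t}.
Read 'x': {t} → {s}.
Read 'x': {s} → {u}.
Read 'x': {u} → {s, t}.
Read 'y': {s, t} → {r, u, v}.
Read 'x': {r, u, v} → {s, t, w}.
That set has 3 states.

3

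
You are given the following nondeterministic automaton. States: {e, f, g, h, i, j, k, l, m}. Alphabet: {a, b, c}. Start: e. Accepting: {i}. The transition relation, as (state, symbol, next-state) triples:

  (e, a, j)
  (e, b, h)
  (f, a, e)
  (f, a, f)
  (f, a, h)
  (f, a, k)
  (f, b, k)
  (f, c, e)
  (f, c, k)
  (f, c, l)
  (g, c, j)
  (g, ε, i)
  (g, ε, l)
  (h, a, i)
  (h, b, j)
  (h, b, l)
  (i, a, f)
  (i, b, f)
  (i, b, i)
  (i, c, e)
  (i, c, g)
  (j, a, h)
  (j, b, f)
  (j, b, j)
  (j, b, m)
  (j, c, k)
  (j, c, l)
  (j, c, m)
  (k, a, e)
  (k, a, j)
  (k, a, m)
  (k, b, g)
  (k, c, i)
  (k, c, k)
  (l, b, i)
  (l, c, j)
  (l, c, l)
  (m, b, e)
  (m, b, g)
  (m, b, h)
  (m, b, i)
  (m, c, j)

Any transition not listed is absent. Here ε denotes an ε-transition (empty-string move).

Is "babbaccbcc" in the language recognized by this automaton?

Yes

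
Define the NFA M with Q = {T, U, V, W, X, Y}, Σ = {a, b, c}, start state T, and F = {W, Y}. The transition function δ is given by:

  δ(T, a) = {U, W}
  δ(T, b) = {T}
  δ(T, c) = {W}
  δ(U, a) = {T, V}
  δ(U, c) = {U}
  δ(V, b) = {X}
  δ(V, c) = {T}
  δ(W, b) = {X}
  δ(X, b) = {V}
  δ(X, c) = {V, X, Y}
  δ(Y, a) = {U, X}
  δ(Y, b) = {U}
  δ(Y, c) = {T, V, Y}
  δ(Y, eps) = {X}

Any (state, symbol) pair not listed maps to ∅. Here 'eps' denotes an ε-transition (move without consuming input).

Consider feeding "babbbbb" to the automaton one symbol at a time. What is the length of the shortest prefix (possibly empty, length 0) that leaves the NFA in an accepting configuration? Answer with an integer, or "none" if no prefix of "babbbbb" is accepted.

Start in {T}.
Read 'b': T→{T}; now {T}.
Read 'a': T→{U, W}; now {U, W}.
None of the earlier sets intersect F, but {U, W} does.

2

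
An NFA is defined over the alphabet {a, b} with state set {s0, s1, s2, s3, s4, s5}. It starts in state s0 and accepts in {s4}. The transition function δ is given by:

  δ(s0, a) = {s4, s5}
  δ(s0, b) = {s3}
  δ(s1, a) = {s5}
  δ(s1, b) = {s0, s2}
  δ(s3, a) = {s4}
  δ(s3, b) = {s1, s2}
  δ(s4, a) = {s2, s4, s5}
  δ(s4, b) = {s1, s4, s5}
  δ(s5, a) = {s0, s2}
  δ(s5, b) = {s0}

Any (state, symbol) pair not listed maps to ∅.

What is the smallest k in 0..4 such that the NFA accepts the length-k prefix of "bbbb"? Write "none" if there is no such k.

none

Start in {s0}.
Read 'b': s0→{s3}; now {s3}.
Read 'b': s3→{s1, s2}; now {s1, s2}.
Read 'b': s1→{s0, s2}, s2→∅; now {s0, s2}.
Read 'b': s0→{s3}, s2→∅; now {s3}.
No reachable set along the way intersects F.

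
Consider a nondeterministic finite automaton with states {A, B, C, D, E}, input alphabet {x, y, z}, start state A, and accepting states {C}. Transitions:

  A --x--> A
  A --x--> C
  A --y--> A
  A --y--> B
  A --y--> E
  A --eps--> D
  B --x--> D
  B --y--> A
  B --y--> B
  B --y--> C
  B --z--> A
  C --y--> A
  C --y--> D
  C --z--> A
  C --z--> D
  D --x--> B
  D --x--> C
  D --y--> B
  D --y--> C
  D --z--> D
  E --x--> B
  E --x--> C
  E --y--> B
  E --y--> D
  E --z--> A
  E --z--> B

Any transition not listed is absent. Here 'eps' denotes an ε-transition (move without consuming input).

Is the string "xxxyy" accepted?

Start: ε-closure({A}) = {A, D}.
Read 'x': {A, D} → {A, B, C, D}.
Read 'x': {A, B, C, D} → {A, B, C, D}.
Read 'x': {A, B, C, D} → {A, B, C, D}.
Read 'y': {A, B, C, D} → {A, B, C, D, E}.
Read 'y': {A, B, C, D, E} → {A, B, C, D, E}.
The final set {A, B, C, D, E} contains the accepting state C.

Yes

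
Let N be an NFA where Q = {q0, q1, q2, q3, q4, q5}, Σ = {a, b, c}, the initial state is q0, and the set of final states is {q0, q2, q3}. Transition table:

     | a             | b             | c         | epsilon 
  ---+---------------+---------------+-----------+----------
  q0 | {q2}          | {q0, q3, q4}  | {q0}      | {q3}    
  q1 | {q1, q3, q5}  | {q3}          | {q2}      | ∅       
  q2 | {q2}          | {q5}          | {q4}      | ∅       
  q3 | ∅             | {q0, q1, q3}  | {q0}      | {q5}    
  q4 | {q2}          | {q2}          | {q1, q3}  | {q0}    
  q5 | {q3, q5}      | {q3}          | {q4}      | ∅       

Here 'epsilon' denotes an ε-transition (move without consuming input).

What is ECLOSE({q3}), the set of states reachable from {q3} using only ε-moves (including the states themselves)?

{q3, q5}

Begin with {q3}.
ε-move q3 → q5; add q5.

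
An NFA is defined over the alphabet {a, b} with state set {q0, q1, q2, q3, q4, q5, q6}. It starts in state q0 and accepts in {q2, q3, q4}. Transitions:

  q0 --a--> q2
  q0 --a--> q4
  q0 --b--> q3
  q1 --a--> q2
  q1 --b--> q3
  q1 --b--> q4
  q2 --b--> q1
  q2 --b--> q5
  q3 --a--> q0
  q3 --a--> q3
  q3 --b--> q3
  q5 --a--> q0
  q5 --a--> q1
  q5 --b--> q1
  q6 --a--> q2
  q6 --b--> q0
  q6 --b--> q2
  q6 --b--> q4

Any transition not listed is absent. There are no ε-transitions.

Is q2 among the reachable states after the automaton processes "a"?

Start in {q0}.
Read 'a': q0→{q2, q4}; now {q2, q4}.
State q2 is in {q2, q4}.

Yes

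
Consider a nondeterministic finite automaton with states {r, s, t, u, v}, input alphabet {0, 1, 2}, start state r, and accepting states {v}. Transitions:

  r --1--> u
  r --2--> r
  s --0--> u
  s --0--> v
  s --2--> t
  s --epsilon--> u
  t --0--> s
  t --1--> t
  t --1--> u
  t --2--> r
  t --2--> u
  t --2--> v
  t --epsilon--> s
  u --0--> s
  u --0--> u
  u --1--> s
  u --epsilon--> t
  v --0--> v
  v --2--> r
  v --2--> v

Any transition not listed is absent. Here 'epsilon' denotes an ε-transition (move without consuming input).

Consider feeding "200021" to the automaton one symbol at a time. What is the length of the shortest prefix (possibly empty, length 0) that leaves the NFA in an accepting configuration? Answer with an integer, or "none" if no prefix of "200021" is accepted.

none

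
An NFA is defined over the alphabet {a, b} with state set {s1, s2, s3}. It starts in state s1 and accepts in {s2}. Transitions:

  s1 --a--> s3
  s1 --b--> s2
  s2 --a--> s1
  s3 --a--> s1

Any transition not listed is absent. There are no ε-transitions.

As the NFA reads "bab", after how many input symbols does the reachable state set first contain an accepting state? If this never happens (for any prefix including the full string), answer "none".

Start in {s1}.
Read 'b': {s1} → {s2}.
None of the earlier sets intersect F, but {s2} does.

1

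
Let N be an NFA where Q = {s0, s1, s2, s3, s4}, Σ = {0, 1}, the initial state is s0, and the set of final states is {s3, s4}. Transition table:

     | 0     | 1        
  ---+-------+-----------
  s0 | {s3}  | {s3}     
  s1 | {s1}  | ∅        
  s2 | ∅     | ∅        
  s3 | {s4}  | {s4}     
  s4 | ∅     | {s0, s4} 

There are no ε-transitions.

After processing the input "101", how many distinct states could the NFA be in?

2

Start in {s0}.
Read '1': {s0} → {s3}.
Read '0': {s3} → {s4}.
Read '1': {s4} → {s0, s4}.
That set has 2 states.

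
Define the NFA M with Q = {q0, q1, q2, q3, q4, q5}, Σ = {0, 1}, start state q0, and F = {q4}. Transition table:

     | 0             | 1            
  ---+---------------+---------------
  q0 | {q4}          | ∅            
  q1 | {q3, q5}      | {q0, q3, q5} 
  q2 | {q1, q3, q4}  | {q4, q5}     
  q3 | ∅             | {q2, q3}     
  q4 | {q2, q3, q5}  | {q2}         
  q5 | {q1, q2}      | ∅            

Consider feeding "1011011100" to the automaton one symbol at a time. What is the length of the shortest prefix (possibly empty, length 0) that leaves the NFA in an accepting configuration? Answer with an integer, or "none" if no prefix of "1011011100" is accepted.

none

Start in {q0}.
Read '1': {q0} → ∅.
The set is empty and remains empty for the remaining 9 symbols.
No reachable set along the way intersects F.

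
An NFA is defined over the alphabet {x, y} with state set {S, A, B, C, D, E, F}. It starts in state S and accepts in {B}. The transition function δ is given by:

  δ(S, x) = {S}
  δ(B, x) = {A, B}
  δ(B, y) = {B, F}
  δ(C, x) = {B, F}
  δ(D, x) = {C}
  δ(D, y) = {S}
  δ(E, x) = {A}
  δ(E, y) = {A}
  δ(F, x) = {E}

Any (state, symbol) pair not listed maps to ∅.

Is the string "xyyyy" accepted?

No

Start in {S}.
Read 'x': S→{S}; now {S}.
Read 'y': S→∅; now ∅.
The set is empty and remains empty for the remaining 3 symbols.
The final set ∅ contains no accepting state.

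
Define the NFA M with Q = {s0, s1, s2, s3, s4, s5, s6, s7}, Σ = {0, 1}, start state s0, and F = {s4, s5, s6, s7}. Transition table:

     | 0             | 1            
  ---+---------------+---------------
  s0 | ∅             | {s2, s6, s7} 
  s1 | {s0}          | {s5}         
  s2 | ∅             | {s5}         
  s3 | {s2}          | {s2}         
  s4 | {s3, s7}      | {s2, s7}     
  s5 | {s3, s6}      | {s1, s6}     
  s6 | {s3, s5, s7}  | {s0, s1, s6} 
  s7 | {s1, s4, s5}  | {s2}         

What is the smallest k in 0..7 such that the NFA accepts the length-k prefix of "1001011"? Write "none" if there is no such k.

Start in {s0}.
Read '1': {s0} → {s2, s6, s7}.
None of the earlier sets intersect F, but {s2, s6, s7} does.

1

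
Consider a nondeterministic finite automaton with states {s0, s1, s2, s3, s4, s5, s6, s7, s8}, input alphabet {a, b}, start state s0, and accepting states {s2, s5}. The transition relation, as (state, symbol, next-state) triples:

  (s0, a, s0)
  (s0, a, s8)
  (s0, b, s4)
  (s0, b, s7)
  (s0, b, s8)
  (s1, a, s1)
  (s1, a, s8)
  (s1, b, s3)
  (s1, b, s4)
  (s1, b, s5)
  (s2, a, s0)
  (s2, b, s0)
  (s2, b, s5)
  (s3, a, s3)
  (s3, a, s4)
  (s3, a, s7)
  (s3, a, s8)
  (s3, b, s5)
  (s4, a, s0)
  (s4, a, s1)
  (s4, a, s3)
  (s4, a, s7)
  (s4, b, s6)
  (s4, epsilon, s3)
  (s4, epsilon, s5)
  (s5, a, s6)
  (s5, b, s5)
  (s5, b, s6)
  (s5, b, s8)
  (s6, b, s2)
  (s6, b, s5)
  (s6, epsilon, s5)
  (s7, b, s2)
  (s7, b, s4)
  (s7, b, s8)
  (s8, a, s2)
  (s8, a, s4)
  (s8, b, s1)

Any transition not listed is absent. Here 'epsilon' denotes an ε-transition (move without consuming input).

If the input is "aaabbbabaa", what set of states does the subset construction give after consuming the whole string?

{s0, s1, s2, s3, s4, s5, s6, s7, s8}

Start in {s0}.
Read 'a': {s0} → {s0, s8}.
Read 'a': {s0, s8} → {s0, s2, s3, s4, s5, s8}.
Read 'a': {s0, s2, s3, s4, s5, s8} → {s0, s1, s2, s3, s4, s5, s6, s7, s8}.
Read 'b': {s0, s1, s2, s3, s4, s5, s6, s7, s8} → {s0, s1, s2, s3, s4, s5, s6, s7, s8}.
Read 'b': {s0, s1, s2, s3, s4, s5, s6, s7, s8} → {s0, s1, s2, s3, s4, s5, s6, s7, s8}.
Read 'b': {s0, s1, s2, s3, s4, s5, s6, s7, s8} → {s0, s1, s2, s3, s4, s5, s6, s7, s8}.
Read 'a': {s0, s1, s2, s3, s4, s5, s6, s7, s8} → {s0, s1, s2, s3, s4, s5, s6, s7, s8}.
Read 'b': {s0, s1, s2, s3, s4, s5, s6, s7, s8} → {s0, s1, s2, s3, s4, s5, s6, s7, s8}.
Read 'a': {s0, s1, s2, s3, s4, s5, s6, s7, s8} → {s0, s1, s2, s3, s4, s5, s6, s7, s8}.
Read 'a': {s0, s1, s2, s3, s4, s5, s6, s7, s8} → {s0, s1, s2, s3, s4, s5, s6, s7, s8}.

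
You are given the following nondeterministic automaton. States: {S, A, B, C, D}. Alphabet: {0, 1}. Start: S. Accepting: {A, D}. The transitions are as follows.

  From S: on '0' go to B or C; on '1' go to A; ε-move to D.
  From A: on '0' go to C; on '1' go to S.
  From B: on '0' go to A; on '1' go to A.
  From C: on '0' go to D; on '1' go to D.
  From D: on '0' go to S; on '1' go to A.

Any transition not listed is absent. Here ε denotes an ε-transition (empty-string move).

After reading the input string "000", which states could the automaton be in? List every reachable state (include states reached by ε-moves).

Start: ε-closure({S}) = {S, D}.
Read '0': S→{B, C}, D→{S}; union {S, B, C}; ε-closure = {S, B, C, D}.
Read '0': S→{B, C}, B→{A}, C→{D}, D→{S}; now {S, A, B, C, D}.
Read '0': S→{B, C}, A→{C}, B→{A}, C→{D}, D→{S}; now {S, A, B, C, D}.

{S, A, B, C, D}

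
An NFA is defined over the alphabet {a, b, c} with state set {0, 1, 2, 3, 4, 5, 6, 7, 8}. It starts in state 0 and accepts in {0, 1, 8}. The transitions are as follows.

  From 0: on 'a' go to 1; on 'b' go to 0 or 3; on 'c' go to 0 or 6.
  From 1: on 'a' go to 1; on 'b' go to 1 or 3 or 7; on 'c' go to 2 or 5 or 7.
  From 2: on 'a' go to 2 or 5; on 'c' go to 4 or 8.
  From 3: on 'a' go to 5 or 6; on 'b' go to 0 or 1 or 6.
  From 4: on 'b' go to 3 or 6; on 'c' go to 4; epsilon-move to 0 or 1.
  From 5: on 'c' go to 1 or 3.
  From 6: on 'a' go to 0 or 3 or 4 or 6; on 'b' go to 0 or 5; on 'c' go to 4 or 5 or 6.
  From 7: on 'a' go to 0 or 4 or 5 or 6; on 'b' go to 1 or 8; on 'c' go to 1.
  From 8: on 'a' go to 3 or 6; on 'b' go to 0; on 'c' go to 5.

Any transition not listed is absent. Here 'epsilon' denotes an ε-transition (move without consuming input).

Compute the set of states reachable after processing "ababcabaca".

{0, 1, 2, 3, 4, 5, 6}

Start in {0}.
Read 'a': 0→{1}; now {1}.
Read 'b': 1→{1, 3, 7}; now {1, 3, 7}.
Read 'a': 1→{1}, 3→{5, 6}, 7→{0, 4, 5, 6}; now {0, 1, 4, 5, 6}.
Read 'b': 0→{0, 3}, 1→{1, 3, 7}, 4→{3, 6}, 5→∅, 6→{0, 5}; now {0, 1, 3, 5, 6, 7}.
Read 'c': 0→{0, 6}, 1→{2, 5, 7}, 3→∅, 5→{1, 3}, 6→{4, 5, 6}, 7→{1}; now {0, 1, 2, 3, 4, 5, 6, 7}.
Read 'a': 0→{1}, 1→{1}, 2→{2, 5}, 3→{5, 6}, 4→∅, 5→∅, 6→{0, 3, 4, 6}, 7→{0, 4, 5, 6}; now {0, 1, 2, 3, 4, 5, 6}.
Read 'b': 0→{0, 3}, 1→{1, 3, 7}, 2→∅, 3→{0, 1, 6}, 4→{3, 6}, 5→∅, 6→{0, 5}; now {0, 1, 3, 5, 6, 7}.
Read 'a': 0→{1}, 1→{1}, 3→{5, 6}, 5→∅, 6→{0, 3, 4, 6}, 7→{0, 4, 5, 6}; now {0, 1, 3, 4, 5, 6}.
Read 'c': 0→{0, 6}, 1→{2, 5, 7}, 3→∅, 4→{4}, 5→{1, 3}, 6→{4, 5, 6}; now {0, 1, 2, 3, 4, 5, 6, 7}.
Read 'a': 0→{1}, 1→{1}, 2→{2, 5}, 3→{5, 6}, 4→∅, 5→∅, 6→{0, 3, 4, 6}, 7→{0, 4, 5, 6}; now {0, 1, 2, 3, 4, 5, 6}.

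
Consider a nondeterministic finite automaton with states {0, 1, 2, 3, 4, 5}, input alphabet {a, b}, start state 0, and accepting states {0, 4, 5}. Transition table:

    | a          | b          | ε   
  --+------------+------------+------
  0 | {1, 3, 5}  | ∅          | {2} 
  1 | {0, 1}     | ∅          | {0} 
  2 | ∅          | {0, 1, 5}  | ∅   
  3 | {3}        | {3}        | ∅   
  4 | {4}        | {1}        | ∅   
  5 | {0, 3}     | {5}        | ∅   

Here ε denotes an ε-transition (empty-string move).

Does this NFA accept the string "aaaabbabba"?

Yes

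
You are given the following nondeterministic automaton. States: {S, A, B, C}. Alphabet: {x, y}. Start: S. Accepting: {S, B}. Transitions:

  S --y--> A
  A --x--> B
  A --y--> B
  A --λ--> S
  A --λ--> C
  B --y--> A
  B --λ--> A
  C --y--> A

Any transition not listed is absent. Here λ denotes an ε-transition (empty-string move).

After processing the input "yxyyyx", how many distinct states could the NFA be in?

Start in {S}.
Read 'y': S→{A}; union {A}; ε-closure = {S, A, C}.
Read 'x': S→∅, A→{B}, C→∅; union {B}; ε-closure = {S, A, B, C}.
Read 'y': S→{A}, A→{B}, B→{A}, C→{A}; union {A, B}; ε-closure = {S, A, B, C}.
Read 'y': S→{A}, A→{B}, B→{A}, C→{A}; union {A, B}; ε-closure = {S, A, B, C}.
Read 'y': S→{A}, A→{B}, B→{A}, C→{A}; union {A, B}; ε-closure = {S, A, B, C}.
Read 'x': S→∅, A→{B}, B→∅, C→∅; union {B}; ε-closure = {S, A, B, C}.
That set has 4 states.

4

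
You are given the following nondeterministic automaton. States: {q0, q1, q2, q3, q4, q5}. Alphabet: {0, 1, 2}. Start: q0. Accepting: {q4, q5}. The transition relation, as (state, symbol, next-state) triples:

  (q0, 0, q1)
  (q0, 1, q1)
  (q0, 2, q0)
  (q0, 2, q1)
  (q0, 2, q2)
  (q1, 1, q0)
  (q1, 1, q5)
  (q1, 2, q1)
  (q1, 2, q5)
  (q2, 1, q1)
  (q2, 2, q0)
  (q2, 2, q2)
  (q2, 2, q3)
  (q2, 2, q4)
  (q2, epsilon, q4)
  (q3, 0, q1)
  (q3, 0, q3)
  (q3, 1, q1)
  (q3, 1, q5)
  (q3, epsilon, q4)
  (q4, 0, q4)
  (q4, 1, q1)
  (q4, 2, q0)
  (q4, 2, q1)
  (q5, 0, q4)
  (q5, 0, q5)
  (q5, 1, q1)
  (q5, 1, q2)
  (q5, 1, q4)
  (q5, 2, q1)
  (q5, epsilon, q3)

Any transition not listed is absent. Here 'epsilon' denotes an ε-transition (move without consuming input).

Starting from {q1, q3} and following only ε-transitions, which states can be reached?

Begin with {q1, q3}.
ε-move q3 → q4; add q4.

{q1, q3, q4}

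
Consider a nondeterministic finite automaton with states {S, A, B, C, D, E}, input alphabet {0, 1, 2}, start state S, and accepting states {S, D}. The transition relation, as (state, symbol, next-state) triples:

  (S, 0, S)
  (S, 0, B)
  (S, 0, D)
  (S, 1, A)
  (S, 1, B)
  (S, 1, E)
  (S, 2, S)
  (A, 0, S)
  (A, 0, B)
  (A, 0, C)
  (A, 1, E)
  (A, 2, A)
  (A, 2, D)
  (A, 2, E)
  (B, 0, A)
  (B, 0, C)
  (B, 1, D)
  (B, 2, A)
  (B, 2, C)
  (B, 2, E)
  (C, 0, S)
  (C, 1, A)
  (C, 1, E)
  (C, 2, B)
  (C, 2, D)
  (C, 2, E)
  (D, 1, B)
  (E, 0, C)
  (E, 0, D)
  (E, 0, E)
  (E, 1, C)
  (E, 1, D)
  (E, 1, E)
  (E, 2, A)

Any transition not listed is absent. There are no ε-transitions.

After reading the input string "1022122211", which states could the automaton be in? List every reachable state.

{A, B, C, D, E}

Start in {S}.
Read '1': S→{A, B, E}; now {A, B, E}.
Read '0': A→{S, B, C}, B→{A, C}, E→{C, D, E}; now {S, A, B, C, D, E}.
Read '2': S→{S}, A→{A, D, E}, B→{A, C, E}, C→{B, D, E}, D→∅, E→{A}; now {S, A, B, C, D, E}.
Read '2': S→{S}, A→{A, D, E}, B→{A, C, E}, C→{B, D, E}, D→∅, E→{A}; now {S, A, B, C, D, E}.
Read '1': S→{A, B, E}, A→{E}, B→{D}, C→{A, E}, D→{B}, E→{C, D, E}; now {A, B, C, D, E}.
Read '2': A→{A, D, E}, B→{A, C, E}, C→{B, D, E}, D→∅, E→{A}; now {A, B, C, D, E}.
Read '2': A→{A, D, E}, B→{A, C, E}, C→{B, D, E}, D→∅, E→{A}; now {A, B, C, D, E}.
Read '2': A→{A, D, E}, B→{A, C, E}, C→{B, D, E}, D→∅, E→{A}; now {A, B, C, D, E}.
Read '1': A→{E}, B→{D}, C→{A, E}, D→{B}, E→{C, D, E}; now {A, B, C, D, E}.
Read '1': A→{E}, B→{D}, C→{A, E}, D→{B}, E→{C, D, E}; now {A, B, C, D, E}.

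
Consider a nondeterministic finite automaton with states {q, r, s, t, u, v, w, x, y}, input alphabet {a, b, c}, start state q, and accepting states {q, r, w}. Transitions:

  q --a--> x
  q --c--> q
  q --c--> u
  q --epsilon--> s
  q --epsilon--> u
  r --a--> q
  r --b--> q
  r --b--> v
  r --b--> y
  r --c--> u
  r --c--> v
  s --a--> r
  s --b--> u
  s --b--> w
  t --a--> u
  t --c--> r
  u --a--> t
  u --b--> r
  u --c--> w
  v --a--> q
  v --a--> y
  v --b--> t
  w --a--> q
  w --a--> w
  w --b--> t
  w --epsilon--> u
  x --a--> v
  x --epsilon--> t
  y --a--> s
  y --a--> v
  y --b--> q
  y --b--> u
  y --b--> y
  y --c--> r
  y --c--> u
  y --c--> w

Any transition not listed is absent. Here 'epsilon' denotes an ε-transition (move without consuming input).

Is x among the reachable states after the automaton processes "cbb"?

No

Start: ε-closure({q}) = {q, s, u}.
Read 'c': {q, s, u} → {q, s, u, w}.
Read 'b': {q, s, u, w} → {r, t, u, w}.
Read 'b': {r, t, u, w} → {q, r, s, t, u, v, y}.
State x is not in {q, r, s, t, u, v, y}.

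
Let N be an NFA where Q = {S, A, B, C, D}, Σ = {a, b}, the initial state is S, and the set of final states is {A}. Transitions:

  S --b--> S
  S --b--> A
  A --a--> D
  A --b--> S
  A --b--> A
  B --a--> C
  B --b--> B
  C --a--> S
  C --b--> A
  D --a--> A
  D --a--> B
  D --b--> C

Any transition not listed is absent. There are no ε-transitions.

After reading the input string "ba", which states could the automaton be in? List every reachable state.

Start in {S}.
Read 'b': {S} → {S, A}.
Read 'a': {S, A} → {D}.

{D}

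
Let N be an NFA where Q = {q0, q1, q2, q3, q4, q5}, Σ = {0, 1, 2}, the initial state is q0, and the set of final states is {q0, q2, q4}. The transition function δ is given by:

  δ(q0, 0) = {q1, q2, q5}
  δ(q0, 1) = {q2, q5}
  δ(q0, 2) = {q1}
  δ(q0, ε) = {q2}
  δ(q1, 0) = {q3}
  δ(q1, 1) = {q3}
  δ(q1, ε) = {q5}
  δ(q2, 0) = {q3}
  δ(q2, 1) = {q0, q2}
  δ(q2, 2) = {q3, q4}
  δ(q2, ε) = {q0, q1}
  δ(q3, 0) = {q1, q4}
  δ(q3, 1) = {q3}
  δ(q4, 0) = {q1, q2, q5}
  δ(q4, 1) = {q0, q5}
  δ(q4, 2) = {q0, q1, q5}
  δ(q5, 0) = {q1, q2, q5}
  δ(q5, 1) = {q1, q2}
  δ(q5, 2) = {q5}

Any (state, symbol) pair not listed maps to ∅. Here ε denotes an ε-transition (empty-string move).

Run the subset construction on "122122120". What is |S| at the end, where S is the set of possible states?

Start: ε-closure({q0}) = {q0, q1, q2, q5}.
Read '1': q0→{q2, q5}, q1→{q3}, q2→{q0, q2}, q5→{q1, q2}; now {q0, q1, q2, q3, q5}.
Read '2': q0→{q1}, q1→∅, q2→{q3, q4}, q3→∅, q5→{q5}; now {q1, q3, q4, q5}.
Read '2': q1→∅, q3→∅, q4→{q0, q1, q5}, q5→{q5}; union {q0, q1, q5}; ε-closure = {q0, q1, q2, q5}.
Read '1': q0→{q2, q5}, q1→{q3}, q2→{q0, q2}, q5→{q1, q2}; now {q0, q1, q2, q3, q5}.
Read '2': q0→{q1}, q1→∅, q2→{q3, q4}, q3→∅, q5→{q5}; now {q1, q3, q4, q5}.
Read '2': q1→∅, q3→∅, q4→{q0, q1, q5}, q5→{q5}; union {q0, q1, q5}; ε-closure = {q0, q1, q2, q5}.
Read '1': q0→{q2, q5}, q1→{q3}, q2→{q0, q2}, q5→{q1, q2}; now {q0, q1, q2, q3, q5}.
Read '2': q0→{q1}, q1→∅, q2→{q3, q4}, q3→∅, q5→{q5}; now {q1, q3, q4, q5}.
Read '0': q1→{q3}, q3→{q1, q4}, q4→{q1, q2, q5}, q5→{q1, q2, q5}; union {q1, q2, q3, q4, q5}; ε-closure = {q0, q1, q2, q3, q4, q5}.
That set has 6 states.

6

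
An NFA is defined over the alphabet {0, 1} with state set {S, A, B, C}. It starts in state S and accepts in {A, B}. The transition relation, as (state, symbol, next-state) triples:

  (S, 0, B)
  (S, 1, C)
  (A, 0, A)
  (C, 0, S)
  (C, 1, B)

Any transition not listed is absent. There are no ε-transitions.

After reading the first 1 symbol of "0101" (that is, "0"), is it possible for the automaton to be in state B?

Yes

Start in {S}.
Read '0': {S} → {B}.
State B is in {B}.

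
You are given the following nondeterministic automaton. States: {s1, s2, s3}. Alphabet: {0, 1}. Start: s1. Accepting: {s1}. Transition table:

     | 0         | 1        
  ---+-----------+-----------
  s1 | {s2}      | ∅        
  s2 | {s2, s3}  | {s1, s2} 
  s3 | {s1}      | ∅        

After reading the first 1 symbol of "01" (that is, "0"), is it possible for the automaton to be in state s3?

No

Start in {s1}.
Read '0': {s1} → {s2}.
State s3 is not in {s2}.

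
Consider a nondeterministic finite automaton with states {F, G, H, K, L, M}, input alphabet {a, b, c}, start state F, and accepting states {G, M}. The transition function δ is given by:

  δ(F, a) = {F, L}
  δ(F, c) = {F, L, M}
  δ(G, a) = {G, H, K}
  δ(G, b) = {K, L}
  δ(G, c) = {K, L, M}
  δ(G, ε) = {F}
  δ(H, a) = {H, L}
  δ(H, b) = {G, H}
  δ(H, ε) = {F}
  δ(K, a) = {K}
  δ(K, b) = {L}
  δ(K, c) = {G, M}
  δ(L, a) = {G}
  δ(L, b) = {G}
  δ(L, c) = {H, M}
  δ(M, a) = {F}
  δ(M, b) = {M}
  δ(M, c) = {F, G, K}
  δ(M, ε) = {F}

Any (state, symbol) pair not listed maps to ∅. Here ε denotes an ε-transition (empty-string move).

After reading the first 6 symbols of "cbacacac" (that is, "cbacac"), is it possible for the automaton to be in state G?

Start in {F}.
Read 'c': {F} → {F, L, M}.
Read 'b': {F, L, M} → {F, G, M}.
Read 'a': {F, G, M} → {F, G, H, K, L}.
Read 'c': {F, G, H, K, L} → {F, G, H, K, L, M}.
Read 'a': {F, G, H, K, L, M} → {F, G, H, K, L}.
Read 'c': {F, G, H, K, L} → {F, G, H, K, L, M}.
State G is in {F, G, H, K, L, M}.

Yes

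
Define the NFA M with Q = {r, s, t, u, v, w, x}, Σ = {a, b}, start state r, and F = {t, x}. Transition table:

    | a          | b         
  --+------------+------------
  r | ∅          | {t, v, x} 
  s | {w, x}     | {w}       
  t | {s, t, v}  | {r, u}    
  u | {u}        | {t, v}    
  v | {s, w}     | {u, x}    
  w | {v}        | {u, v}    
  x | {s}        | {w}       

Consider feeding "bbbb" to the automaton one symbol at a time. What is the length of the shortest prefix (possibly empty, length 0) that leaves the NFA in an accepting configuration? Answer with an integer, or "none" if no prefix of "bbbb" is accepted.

Start in {r}.
Read 'b': r→{t, v, x}; now {t, v, x}.
None of the earlier sets intersect F, but {t, v, x} does.

1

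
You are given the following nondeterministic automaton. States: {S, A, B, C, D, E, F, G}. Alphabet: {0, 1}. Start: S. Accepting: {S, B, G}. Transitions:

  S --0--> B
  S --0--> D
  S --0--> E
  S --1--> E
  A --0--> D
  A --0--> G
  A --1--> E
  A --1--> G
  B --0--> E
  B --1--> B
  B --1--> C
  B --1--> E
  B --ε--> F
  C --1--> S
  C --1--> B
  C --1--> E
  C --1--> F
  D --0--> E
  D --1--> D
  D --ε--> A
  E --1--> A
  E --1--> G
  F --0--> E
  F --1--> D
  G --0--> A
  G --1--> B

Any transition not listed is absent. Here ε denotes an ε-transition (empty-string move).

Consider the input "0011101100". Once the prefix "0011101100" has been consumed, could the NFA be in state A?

Start in {S}.
Read '0': {S} → {A, B, D, E, F}.
Read '0': {A, B, D, E, F} → {A, D, E, G}.
Read '1': {A, D, E, G} → {A, B, D, E, F, G}.
Read '1': {A, B, D, E, F, G} → {A, B, C, D, E, F, G}.
Read '1': {A, B, C, D, E, F, G} → {S, A, B, C, D, E, F, G}.
Read '0': {S, A, B, C, D, E, F, G} → {A, B, D, E, F, G}.
Read '1': {A, B, D, E, F, G} → {A, B, C, D, E, F, G}.
Read '1': {A, B, C, D, E, F, G} → {S, A, B, C, D, E, F, G}.
Read '0': {S, A, B, C, D, E, F, G} → {A, B, D, E, F, G}.
Read '0': {A, B, D, E, F, G} → {A, D, E, G}.
State A is in {A, D, E, G}.

Yes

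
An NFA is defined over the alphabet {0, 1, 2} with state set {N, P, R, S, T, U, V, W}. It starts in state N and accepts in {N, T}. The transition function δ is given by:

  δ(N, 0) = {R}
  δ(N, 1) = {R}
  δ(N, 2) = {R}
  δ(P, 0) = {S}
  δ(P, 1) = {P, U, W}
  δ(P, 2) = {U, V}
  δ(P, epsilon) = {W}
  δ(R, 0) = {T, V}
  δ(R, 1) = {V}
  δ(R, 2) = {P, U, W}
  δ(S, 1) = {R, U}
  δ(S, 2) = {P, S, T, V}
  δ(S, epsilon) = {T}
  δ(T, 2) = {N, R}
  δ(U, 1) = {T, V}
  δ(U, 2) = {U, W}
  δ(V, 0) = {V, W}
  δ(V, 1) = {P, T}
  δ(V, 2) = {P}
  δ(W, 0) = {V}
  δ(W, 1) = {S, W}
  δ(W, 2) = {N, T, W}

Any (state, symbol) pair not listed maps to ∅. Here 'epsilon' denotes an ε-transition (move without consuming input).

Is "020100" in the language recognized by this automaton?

No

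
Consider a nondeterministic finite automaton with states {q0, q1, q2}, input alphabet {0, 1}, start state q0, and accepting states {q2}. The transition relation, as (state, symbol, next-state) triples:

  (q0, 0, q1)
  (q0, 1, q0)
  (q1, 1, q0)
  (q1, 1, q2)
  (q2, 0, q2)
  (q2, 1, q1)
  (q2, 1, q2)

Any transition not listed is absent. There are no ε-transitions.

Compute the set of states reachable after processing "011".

{q0, q1, q2}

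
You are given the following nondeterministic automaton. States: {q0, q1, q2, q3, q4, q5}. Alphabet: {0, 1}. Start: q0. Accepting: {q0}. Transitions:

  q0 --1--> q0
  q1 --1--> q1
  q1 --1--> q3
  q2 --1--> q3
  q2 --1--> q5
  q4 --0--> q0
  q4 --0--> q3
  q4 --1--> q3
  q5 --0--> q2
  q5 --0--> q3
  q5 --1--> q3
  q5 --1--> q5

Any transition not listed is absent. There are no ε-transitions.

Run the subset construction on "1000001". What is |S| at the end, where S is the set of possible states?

0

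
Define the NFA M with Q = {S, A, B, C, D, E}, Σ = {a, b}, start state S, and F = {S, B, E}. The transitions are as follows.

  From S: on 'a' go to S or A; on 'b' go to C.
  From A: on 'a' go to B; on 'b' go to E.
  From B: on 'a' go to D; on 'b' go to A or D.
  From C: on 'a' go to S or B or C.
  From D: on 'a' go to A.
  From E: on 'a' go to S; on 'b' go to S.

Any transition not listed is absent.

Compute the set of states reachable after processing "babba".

Start in {S}.
Read 'b': S→{C}; now {C}.
Read 'a': C→{S, B, C}; now {S, B, C}.
Read 'b': S→{C}, B→{A, D}, C→∅; now {A, C, D}.
Read 'b': A→{E}, C→∅, D→∅; now {E}.
Read 'a': E→{S}; now {S}.

{S}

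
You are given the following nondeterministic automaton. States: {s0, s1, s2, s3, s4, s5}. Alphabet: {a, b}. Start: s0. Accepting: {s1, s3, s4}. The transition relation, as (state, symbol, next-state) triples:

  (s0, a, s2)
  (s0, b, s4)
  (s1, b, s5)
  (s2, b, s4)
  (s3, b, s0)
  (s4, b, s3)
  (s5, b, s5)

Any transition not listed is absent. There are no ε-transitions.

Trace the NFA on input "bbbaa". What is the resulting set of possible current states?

∅

Start in {s0}.
Read 'b': s0→{s4}; now {s4}.
Read 'b': s4→{s3}; now {s3}.
Read 'b': s3→{s0}; now {s0}.
Read 'a': s0→{s2}; now {s2}.
Read 'a': s2→∅; now ∅.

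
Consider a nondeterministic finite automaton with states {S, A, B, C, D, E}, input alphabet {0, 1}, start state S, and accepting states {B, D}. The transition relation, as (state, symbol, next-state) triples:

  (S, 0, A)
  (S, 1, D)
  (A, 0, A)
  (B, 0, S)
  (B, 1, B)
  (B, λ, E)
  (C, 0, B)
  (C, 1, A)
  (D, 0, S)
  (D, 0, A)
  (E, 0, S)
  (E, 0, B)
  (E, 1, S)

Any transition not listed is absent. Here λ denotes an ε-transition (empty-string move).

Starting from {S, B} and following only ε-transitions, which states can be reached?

Begin with {S, B}.
ε-move B → E; add E.

{S, B, E}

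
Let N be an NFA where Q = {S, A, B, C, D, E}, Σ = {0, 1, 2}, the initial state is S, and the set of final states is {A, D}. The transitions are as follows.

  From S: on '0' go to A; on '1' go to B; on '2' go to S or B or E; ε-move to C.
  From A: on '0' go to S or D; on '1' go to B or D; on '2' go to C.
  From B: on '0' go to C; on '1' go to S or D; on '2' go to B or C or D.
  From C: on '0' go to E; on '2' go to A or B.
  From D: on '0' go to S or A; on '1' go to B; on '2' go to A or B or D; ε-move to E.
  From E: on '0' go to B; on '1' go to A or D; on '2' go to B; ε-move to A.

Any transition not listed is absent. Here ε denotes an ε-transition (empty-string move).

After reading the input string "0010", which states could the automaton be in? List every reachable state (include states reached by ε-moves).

Start: ε-closure({S}) = {S, C}.
Read '0': S→{A}, C→{E}; now {A, E}.
Read '0': A→{S, D}, E→{B}; union {S, B, D}; ε-closure = {S, A, B, C, D, E}.
Read '1': S→{B}, A→{B, D}, B→{S, D}, C→∅, D→{B}, E→{A, D}; union {S, A, B, D}; ε-closure = {S, A, B, C, D, E}.
Read '0': S→{A}, A→{S, D}, B→{C}, C→{E}, D→{S, A}, E→{B}; now {S, A, B, C, D, E}.

{S, A, B, C, D, E}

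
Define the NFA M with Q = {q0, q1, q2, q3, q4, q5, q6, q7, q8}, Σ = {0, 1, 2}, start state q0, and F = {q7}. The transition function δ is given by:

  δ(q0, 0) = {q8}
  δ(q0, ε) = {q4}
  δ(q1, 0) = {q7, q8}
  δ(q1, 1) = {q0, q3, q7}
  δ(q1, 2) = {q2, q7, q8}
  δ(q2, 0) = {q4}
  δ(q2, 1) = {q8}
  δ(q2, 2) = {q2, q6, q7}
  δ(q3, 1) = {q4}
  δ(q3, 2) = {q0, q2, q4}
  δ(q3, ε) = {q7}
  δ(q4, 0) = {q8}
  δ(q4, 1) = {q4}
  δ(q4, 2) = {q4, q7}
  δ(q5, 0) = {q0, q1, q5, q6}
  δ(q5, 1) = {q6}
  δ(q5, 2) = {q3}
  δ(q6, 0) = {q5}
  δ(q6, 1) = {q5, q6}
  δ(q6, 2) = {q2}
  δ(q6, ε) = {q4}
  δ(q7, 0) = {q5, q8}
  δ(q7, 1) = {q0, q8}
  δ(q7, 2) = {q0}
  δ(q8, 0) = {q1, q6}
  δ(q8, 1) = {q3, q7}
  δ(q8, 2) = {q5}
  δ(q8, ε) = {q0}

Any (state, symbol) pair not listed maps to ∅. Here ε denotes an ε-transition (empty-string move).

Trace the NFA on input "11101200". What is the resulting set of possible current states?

{q0, q1, q4, q5, q6, q8}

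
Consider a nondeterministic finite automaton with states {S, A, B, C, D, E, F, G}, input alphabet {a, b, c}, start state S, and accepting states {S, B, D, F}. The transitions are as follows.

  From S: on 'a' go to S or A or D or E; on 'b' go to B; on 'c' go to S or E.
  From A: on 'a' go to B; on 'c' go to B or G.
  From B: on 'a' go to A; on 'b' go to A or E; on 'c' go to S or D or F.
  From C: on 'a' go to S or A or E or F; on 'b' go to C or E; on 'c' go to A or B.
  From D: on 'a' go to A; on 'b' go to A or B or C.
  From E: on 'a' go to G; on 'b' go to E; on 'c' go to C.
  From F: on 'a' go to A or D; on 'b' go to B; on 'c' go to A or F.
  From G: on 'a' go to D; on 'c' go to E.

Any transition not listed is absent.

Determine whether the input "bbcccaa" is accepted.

Yes

Start in {S}.
Read 'b': {S} → {B}.
Read 'b': {B} → {A, E}.
Read 'c': {A, E} → {B, C, G}.
Read 'c': {B, C, G} → {S, A, B, D, E, F}.
Read 'c': {S, A, B, D, E, F} → {S, A, B, C, D, E, F, G}.
Read 'a': {S, A, B, C, D, E, F, G} → {S, A, B, D, E, F, G}.
Read 'a': {S, A, B, D, E, F, G} → {S, A, B, D, E, G}.
The final set {S, A, B, D, E, G} contains the accepting states S, B, D.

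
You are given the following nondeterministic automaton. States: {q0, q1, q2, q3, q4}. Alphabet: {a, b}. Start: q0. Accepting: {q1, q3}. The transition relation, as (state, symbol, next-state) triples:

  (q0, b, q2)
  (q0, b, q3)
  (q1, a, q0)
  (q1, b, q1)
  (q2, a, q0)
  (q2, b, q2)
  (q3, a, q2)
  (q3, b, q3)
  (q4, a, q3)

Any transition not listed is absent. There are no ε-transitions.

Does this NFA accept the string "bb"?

Start in {q0}.
Read 'b': {q0} → {q2, q3}.
Read 'b': {q2, q3} → {q2, q3}.
The final set {q2, q3} contains the accepting state q3.

Yes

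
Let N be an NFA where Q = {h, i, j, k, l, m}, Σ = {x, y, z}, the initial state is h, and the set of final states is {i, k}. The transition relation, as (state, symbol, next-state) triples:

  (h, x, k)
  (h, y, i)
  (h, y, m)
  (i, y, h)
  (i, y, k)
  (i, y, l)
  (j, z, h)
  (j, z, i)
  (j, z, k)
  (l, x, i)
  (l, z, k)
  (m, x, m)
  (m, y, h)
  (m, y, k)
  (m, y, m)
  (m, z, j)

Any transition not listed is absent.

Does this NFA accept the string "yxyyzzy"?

Yes

Start in {h}.
Read 'y': {h} → {i, m}.
Read 'x': {i, m} → {m}.
Read 'y': {m} → {h, k, m}.
Read 'y': {h, k, m} → {h, i, k, m}.
Read 'z': {h, i, k, m} → {j}.
Read 'z': {j} → {h, i, k}.
Read 'y': {h, i, k} → {h, i, k, l, m}.
The final set {h, i, k, l, m} contains the accepting states i, k.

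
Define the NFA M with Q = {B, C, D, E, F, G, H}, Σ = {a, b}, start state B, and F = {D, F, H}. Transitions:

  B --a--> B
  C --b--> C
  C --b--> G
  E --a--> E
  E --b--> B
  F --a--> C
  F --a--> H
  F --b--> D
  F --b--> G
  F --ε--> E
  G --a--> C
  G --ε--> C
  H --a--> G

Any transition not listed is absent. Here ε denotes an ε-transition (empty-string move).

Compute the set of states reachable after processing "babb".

Start in {B}.
Read 'b': B→∅; now ∅.
The set is empty and remains empty for the remaining 3 symbols.

∅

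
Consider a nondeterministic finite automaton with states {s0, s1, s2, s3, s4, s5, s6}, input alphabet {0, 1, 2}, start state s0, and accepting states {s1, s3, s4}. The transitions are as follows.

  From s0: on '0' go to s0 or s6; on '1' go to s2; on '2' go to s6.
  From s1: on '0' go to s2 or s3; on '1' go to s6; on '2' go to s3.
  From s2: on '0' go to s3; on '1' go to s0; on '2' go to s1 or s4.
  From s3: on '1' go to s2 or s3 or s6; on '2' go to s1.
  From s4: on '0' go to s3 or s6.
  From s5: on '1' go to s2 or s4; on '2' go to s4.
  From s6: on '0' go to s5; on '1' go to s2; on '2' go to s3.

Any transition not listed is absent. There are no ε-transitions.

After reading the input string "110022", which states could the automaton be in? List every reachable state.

{s1, s3}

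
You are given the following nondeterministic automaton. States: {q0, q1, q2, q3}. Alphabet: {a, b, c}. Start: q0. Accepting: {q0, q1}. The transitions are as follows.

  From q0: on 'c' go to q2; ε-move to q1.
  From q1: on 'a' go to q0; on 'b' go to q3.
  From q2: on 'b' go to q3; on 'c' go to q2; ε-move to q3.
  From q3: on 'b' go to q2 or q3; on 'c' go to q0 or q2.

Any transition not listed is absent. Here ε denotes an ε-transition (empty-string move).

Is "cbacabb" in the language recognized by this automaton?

Start: ε-closure({q0}) = {q0, q1}.
Read 'c': {q0, q1} → {q2, q3}.
Read 'b': {q2, q3} → {q2, q3}.
Read 'a': {q2, q3} → ∅.
The set is empty and remains empty for the remaining 4 symbols.
The final set ∅ contains no accepting state.

No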